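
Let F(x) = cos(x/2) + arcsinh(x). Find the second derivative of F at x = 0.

Combine the two series term by term.
The coefficient of x^2 in the expansion is -1/8, so F′′(0) = 2! * (-1/8) = -1/4.

-1/4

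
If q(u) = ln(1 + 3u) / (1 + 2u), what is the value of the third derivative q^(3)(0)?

180

Multiply the two series term by term and collect like powers.
The coefficient of u^3 in the expansion is 30, so q′′′(0) = 3! * (30) = 180.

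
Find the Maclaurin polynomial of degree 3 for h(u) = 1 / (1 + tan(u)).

-4*u^3/3 + u^2 - u + 1

Write 1/(1+u) = 1 - u + u^2 - u^3 + ... and substitute the series for u.
[u^0] = 1;  [u^1] = -1;  [u^2] = 1;  [u^3] = -4/3.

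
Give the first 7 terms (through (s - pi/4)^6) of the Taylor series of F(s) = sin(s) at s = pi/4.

-sqrt(2)*(s - pi/4)^6/1440 + sqrt(2)*(s - pi/4)^5/240 + sqrt(2)*(s - pi/4)^4/48 - sqrt(2)*(s - pi/4)^3/12 - sqrt(2)*(s - pi/4)^2/4 + sqrt(2)*(s - pi/4)/2 + sqrt(2)/2

Apply the Taylor formula c_k = f^(k)(a)/k!.
F(pi/4) = sqrt(2)/2
F′(pi/4) = sqrt(2)/2
F′′(pi/4) = -sqrt(2)/2
F′′′(pi/4) = -sqrt(2)/2
F^(4)(pi/4) = sqrt(2)/2
F^(5)(pi/4) = sqrt(2)/2
F^(6)(pi/4) = -sqrt(2)/2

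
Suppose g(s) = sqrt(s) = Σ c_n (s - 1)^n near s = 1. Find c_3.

g(1) = 1
g′(1) = 1/2
g′′(1) = -1/4
g′′′(1) = 3/8
So c_3 = g′′′(1)/3! = 1/16.

1/16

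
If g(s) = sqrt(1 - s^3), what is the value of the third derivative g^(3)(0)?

From the series, [s^3] g = -1/2; multiply by 3! = 6 to get -3.

-3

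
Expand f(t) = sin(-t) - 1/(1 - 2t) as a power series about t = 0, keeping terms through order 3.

-47*t^3/6 - 4*t^2 - 3*t - 1

Add the two expansions coefficient-wise.
f(0) = -1
f′(0) = -3
f′′(0) = -8
f′′′(0) = -47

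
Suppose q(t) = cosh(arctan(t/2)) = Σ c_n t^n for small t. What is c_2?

Plug the Maclaurin series of the inner function into that of the outer and collect terms.
q(0) = 1
q′(0) = 0
q′′(0) = 1/4

1/8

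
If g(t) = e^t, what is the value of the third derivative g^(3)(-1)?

e^(-1)

From the series, [(t + 1)^3] g = e^(-1)/6; multiply by 3! = 6 to get e^(-1).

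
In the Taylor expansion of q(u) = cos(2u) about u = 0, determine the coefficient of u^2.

-2

Apply the Taylor formula c_k = f^(k)(a)/k!.
q(0) = 1
q′(0) = 0
q′′(0) = -4
So c_2 = q′′(0)/2! = -2.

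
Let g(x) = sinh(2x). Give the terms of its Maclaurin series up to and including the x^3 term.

4*x^3/3 + 2*x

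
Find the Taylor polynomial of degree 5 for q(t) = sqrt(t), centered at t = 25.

7*(t - 25)^5/500000000 - (t - 25)^4/2000000 + (t - 25)^3/50000 - (t - 25)^2/1000 + (t - 25)/10 + 5

Differentiate repeatedly and evaluate at the center.
q(25) = 5
q′(25) = 1/10
q′′(25) = -1/500
q′′′(25) = 3/25000
q^(4)(25) = -3/250000
q^(5)(25) = 21/12500000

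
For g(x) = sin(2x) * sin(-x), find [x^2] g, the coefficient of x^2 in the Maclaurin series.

-2

Multiply the two series term by term and collect like powers.
g(0) = 0
g′(0) = 0
g′′(0) = -4
Then c_k = g^(k)(0)/k! gives each Taylor coefficient.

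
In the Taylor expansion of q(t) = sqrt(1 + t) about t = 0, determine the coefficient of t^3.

Differentiate repeatedly and evaluate at the center.
q(0) = 1
q′(0) = 1/2
q′′(0) = -1/4
q′′′(0) = 3/8
Dividing each by k! gives the coefficients c_0, ..., c_3.

1/16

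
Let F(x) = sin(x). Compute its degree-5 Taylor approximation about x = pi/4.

[(x - pi/4)^0] = sqrt(2)/2;  [(x - pi/4)^1] = sqrt(2)/2;  [(x - pi/4)^2] = -sqrt(2)/4;  [(x - pi/4)^3] = -sqrt(2)/12;  [(x - pi/4)^4] = sqrt(2)/48;  [(x - pi/4)^5] = sqrt(2)/240.

sqrt(2)*(x - pi/4)^5/240 + sqrt(2)*(x - pi/4)^4/48 - sqrt(2)*(x - pi/4)^3/12 - sqrt(2)*(x - pi/4)^2/4 + sqrt(2)*(x - pi/4)/2 + sqrt(2)/2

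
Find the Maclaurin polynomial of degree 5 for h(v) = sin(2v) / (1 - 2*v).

Expand 1/(denominator) as a geometric series and multiply by the numerator's series.
h(0) = 0
h′(0) = 2
h′′(0) = 8
h′′′(0) = 40
h^(4)(0) = 320
h^(5)(0) = 3232

404*v^5/15 + 40*v^4/3 + 20*v^3/3 + 4*v^2 + 2*v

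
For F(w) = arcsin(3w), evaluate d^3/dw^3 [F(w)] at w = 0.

From the series, [w^3] F = 9/2; multiply by 3! = 6 to get 27.

27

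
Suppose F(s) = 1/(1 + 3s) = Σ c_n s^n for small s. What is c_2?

Differentiate repeatedly and evaluate at the center.
[s^0] = 1;  [s^1] = -3;  [s^2] = 9.

9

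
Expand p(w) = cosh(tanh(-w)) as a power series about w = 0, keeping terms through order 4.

-7*w^4/24 + w^2/2 + 1

Substitute the inner expansion into the outer series and collect powers.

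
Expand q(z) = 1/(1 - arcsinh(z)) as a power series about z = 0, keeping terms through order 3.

5*z^3/6 + z^2 + z + 1

Plug the Maclaurin series of the inner function into that of the outer and collect terms.
q(0) = 1
q′(0) = 1
q′′(0) = 2
q′′′(0) = 5
Dividing each by k! gives the coefficients c_0, ..., c_3.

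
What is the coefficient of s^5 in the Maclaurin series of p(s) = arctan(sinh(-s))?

-1/24

Compose series: expand the inner function first, then feed it into the outer expansion.
p(0) = 0
p′(0) = -1
p′′(0) = 0
p′′′(0) = 1
p^(4)(0) = 0
p^(5)(0) = -5
So c_5 = p^(5)(0)/5! = -1/24.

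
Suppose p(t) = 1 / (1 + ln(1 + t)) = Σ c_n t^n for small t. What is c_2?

Use the geometric series for the reciprocal, then substitute.

3/2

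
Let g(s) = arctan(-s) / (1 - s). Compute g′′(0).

Write out both Maclaurin series and multiply, keeping only the needed powers.
From the series, [s^2] g = -1; multiply by 2! = 2 to get -2.

-2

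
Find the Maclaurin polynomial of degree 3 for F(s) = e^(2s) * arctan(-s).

Multiply the two series term by term and collect like powers.

-5*s^3/3 - 2*s^2 - s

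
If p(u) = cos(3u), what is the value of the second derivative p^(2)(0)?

Compute the successive derivatives at the expansion point and divide by k!.
From the series, [u^2] p = -9/2; multiply by 2! = 2 to get -9.

-9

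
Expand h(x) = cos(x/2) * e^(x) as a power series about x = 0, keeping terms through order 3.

Write out both Maclaurin series and multiply, keeping only the needed powers.

x^3/24 + 3*x^2/8 + x + 1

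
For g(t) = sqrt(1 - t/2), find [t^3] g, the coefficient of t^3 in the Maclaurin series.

Apply the Taylor formula c_k = f^(k)(a)/k!.
[t^0] = 1;  [t^1] = -1/4;  [t^2] = -1/32;  [t^3] = -1/128.
So c_3 = g′′′(0)/3! = -1/128.

-1/128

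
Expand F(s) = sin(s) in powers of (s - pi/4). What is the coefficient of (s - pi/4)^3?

-sqrt(2)/12

F(pi/4) = sqrt(2)/2
F′(pi/4) = sqrt(2)/2
F′′(pi/4) = -sqrt(2)/2
F′′′(pi/4) = -sqrt(2)/2
Then c_k = F^(k)(pi/4)/k! gives each Taylor coefficient.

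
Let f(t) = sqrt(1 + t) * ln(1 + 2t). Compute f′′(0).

-2

Expand each factor separately, then convolve coefficients.
From the series, [t^2] f = -1; multiply by 2! = 2 to get -2.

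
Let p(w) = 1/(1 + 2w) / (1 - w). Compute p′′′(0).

Write out both Maclaurin series and multiply, keeping only the needed powers.
The coefficient of w^3 in the expansion is -5, so p′′′(0) = 3! * (-5) = -30.

-30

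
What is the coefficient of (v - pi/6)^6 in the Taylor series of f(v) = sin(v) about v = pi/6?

-1/1440

Apply the Taylor formula c_k = f^(k)(a)/k!.
f(pi/6) = 1/2
f′(pi/6) = sqrt(3)/2
f′′(pi/6) = -1/2
f′′′(pi/6) = -sqrt(3)/2
f^(4)(pi/6) = 1/2
f^(5)(pi/6) = sqrt(3)/2
f^(6)(pi/6) = -1/2
So c_6 = f^(6)(pi/6)/6! = -1/1440.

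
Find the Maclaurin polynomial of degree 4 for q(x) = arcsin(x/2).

x^3/48 + x/2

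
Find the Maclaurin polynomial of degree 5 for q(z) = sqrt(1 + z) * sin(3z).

1581*z^5/640 - 33*z^4/16 - 39*z^3/8 + 3*z^2/2 + 3*z

Expand each factor separately, then convolve coefficients.
q(0) = 0
q′(0) = 3
q′′(0) = 3
q′′′(0) = -117/4
q^(4)(0) = -99/2
q^(5)(0) = 4743/16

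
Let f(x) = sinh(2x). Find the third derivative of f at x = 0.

Differentiate repeatedly and evaluate at the center.
From the series, [x^3] f = 4/3; multiply by 3! = 6 to get 8.

8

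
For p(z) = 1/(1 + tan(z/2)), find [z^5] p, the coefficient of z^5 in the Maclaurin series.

Plug the Maclaurin series of the inner function into that of the outer and collect terms.
p(0) = 1
p′(0) = -1/2
p′′(0) = 1/2
p′′′(0) = -1
p^(4)(0) = 5/2
p^(5)(0) = -8

-1/15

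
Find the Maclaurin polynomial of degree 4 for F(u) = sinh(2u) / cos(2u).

16*u^3/3 + 2*u

Invert the denominator's series and multiply.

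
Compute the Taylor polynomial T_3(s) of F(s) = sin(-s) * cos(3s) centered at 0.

14*s^3/3 - s

Expand each factor separately, then convolve coefficients.
[s^0] = 0;  [s^1] = -1;  [s^2] = 0;  [s^3] = 14/3.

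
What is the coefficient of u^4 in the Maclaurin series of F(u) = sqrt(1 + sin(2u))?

1/24

Plug the Maclaurin series of the inner function into that of the outer and collect terms.
F(0) = 1
F′(0) = 1
F′′(0) = -1
F′′′(0) = -1
F^(4)(0) = 1
So c_4 = F^(4)(0)/4! = 1/24.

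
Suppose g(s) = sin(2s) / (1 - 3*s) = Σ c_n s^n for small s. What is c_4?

Expand 1/(denominator) as a geometric series and multiply by the numerator's series.
g(0) = 0
g′(0) = 2
g′′(0) = 12
g′′′(0) = 100
g^(4)(0) = 1200
So c_4 = g^(4)(0)/4! = 50.

50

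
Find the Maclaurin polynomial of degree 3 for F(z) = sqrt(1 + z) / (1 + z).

-5*z^3/16 + 3*z^2/8 - z/2 + 1

Take the Cauchy product of the two expansions.
[z^0] = 1;  [z^1] = -1/2;  [z^2] = 3/8;  [z^3] = -5/16.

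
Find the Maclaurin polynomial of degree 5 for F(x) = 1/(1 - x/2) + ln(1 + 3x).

Add the two expansions coefficient-wise.

7781*x^5/160 - 323*x^4/16 + 73*x^3/8 - 17*x^2/4 + 7*x/2 + 1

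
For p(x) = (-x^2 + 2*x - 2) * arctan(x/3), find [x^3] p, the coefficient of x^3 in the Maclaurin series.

Distribute the polynomial across the series and collect like powers.

-25/81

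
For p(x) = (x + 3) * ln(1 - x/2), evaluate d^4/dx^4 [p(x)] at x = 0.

Shift and add copies of the series according to the polynomial's terms.
The coefficient of x^4 in the expansion is -17/192, so p^(4)(0) = 4! * (-17/192) = -17/8.

-17/8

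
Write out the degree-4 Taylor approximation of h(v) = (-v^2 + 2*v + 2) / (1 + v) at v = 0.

Distribute the polynomial across the series and collect like powers.
h(0) = 2
h′(0) = 0
h′′(0) = -2
h′′′(0) = 6
h^(4)(0) = -24
Then c_k = h^(k)(0)/k! gives each Taylor coefficient.

-v^4 + v^3 - v^2 + 2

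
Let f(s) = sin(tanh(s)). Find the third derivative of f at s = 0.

Substitute the inner expansion into the outer series and collect powers.
The coefficient of s^3 in the expansion is -1/2, so f′′′(0) = 3! * (-1/2) = -3.

-3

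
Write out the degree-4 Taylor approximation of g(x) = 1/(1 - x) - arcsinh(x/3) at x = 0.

x^4 + 163*x^3/162 + x^2 + 2*x/3 + 1

Combine the two series term by term.
[x^0] = 1;  [x^1] = 2/3;  [x^2] = 1;  [x^3] = 163/162;  [x^4] = 1.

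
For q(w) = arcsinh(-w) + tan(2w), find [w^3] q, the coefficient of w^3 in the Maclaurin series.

17/6

Add the two expansions coefficient-wise.
q(0) = 0
q′(0) = 1
q′′(0) = 0
q′′′(0) = 17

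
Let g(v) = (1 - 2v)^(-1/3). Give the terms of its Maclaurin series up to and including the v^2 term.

8*v^2/9 + 2*v/3 + 1

g(0) = 1
g′(0) = 2/3
g′′(0) = 16/9
Then c_k = g^(k)(0)/k! gives each Taylor coefficient.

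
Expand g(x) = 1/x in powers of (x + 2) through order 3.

-(x + 2)^3/16 - (x + 2)^2/8 - (x + 2)/4 - 1/2

[(x + 2)^0] = -1/2;  [(x + 2)^1] = -1/4;  [(x + 2)^2] = -1/8;  [(x + 2)^3] = -1/16.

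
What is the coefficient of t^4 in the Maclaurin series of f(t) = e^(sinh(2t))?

Let u equal the inner series; expand the outer function in u and truncate.

10/3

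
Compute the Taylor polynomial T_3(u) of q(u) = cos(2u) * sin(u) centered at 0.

Expand each factor separately, then convolve coefficients.
[u^0] = 0;  [u^1] = 1;  [u^2] = 0;  [u^3] = -13/6.

-13*u^3/6 + u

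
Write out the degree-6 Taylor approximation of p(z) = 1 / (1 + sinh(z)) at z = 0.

77*z^6/45 - 181*z^5/120 + 4*z^4/3 - 7*z^3/6 + z^2 - z + 1

Use the geometric series for the reciprocal, then substitute.
p(0) = 1
p′(0) = -1
p′′(0) = 2
p′′′(0) = -7
p^(4)(0) = 32
p^(5)(0) = -181
p^(6)(0) = 1232
Dividing each by k! gives the coefficients c_0, ..., c_6.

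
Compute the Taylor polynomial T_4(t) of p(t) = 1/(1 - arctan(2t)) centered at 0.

Plug the Maclaurin series of the inner function into that of the outer and collect terms.
p(0) = 1
p′(0) = 2
p′′(0) = 8
p′′′(0) = 32
p^(4)(0) = 128

16*t^4/3 + 16*t^3/3 + 4*t^2 + 2*t + 1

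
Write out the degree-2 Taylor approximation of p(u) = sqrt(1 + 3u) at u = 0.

p(0) = 1
p′(0) = 3/2
p′′(0) = -9/4
Dividing each by k! gives the coefficients c_0, ..., c_2.

-9*u^2/8 + 3*u/2 + 1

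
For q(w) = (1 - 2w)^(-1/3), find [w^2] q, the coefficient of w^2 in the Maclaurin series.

c_2 = q′′(0)/2! = 8/9.

8/9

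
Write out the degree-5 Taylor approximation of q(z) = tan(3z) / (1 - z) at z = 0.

222*z^5/5 + 12*z^4 + 12*z^3 + 3*z^2 + 3*z

Write out both Maclaurin series and multiply, keeping only the needed powers.
[z^0] = 0;  [z^1] = 3;  [z^2] = 3;  [z^3] = 12;  [z^4] = 12;  [z^5] = 222/5.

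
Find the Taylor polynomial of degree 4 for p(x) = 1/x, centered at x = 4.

Apply the Taylor formula c_k = f^(k)(a)/k!.
[(x - 4)^0] = 1/4;  [(x - 4)^1] = -1/16;  [(x - 4)^2] = 1/64;  [(x - 4)^3] = -1/256;  [(x - 4)^4] = 1/1024.

(x - 4)^4/1024 - (x - 4)^3/256 + (x - 4)^2/64 - (x - 4)/16 + 1/4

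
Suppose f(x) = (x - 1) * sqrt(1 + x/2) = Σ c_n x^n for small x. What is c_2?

9/32

Distribute the polynomial across the series and collect like powers.
f(0) = -1
f′(0) = 3/4
f′′(0) = 9/16
So c_2 = f′′(0)/2! = 9/32.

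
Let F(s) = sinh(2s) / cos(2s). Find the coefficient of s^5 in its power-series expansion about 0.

Write the quotient as an unknown series and match coefficients against numerator = denominator · series.
[s^0] = 0;  [s^1] = 2;  [s^2] = 0;  [s^3] = 16/3;  [s^4] = 0;  [s^5] = 48/5.

48/5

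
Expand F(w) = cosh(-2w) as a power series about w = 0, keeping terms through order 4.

2*w^4/3 + 2*w^2 + 1

Apply the Taylor formula c_k = f^(k)(a)/k!.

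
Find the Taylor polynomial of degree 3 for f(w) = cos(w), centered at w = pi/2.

(w - pi/2)^3/6 - (w - pi/2)

f(pi/2) = 0
f′(pi/2) = -1
f′′(pi/2) = 0
f′′′(pi/2) = 1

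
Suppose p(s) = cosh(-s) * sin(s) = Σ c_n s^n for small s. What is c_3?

Multiply the two series term by term and collect like powers.
p(0) = 0
p′(0) = 1
p′′(0) = 0
p′′′(0) = 2
Dividing each by k! gives the coefficients c_0, ..., c_3.

1/3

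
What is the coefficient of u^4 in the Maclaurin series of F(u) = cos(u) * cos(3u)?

Expand each factor separately, then convolve coefficients.
F(0) = 1
F′(0) = 0
F′′(0) = -10
F′′′(0) = 0
F^(4)(0) = 136
Dividing each by k! gives the coefficients c_0, ..., c_4.

17/3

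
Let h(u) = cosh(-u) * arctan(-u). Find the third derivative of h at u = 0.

Write out both Maclaurin series and multiply, keeping only the needed powers.
The coefficient of u^3 in the expansion is -1/6, so h′′′(0) = 3! * (-1/6) = -1.

-1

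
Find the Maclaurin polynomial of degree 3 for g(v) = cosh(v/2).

[v^0] = 1;  [v^1] = 0;  [v^2] = 1/8;  [v^3] = 0.

v^2/8 + 1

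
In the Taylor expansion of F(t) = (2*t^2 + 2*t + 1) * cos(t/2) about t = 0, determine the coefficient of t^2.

15/8

Shift and add copies of the series according to the polynomial's terms.
So c_2 = F′′(0)/2! = 15/8.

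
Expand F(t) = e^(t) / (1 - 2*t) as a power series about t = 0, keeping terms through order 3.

79*t^3/6 + 13*t^2/2 + 3*t + 1

Use 1/(1 - r) = Σ r^k on the denominator, then take the Cauchy product.
[t^0] = 1;  [t^1] = 3;  [t^2] = 13/2;  [t^3] = 79/6.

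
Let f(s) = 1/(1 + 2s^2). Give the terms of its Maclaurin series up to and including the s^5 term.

4*s^4 - 2*s^2 + 1

Apply the Taylor formula c_k = f^(k)(a)/k!.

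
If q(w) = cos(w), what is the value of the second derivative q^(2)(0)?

-1

Compute the successive derivatives at the expansion point and divide by k!.
From the series, [w^2] q = -1/2; multiply by 2! = 2 to get -1.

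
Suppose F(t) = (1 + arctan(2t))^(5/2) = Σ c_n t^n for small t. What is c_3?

Substitute the inner expansion into the outer series and collect powers.
F(0) = 1
F′(0) = 5
F′′(0) = 15
F′′′(0) = -25
So c_3 = F′′′(0)/3! = -25/6.

-25/6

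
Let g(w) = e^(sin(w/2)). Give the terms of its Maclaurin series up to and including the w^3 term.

w^2/8 + w/2 + 1

Let u equal the inner series; expand the outer function in u and truncate.
g(0) = 1
g′(0) = 1/2
g′′(0) = 1/4
g′′′(0) = 0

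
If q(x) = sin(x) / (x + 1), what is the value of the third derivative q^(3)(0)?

5

Multiply the numerator's expansion by the denominator's geometric series.
From the series, [x^3] q = 5/6; multiply by 3! = 6 to get 5.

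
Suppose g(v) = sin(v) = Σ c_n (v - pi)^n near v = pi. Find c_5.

[(v - pi)^0] = 0;  [(v - pi)^1] = -1;  [(v - pi)^2] = 0;  [(v - pi)^3] = 1/6;  [(v - pi)^4] = 0;  [(v - pi)^5] = -1/120.
So c_5 = g^(5)(pi)/5! = -1/120.

-1/120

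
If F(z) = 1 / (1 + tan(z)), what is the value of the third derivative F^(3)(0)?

-8

Write 1/(1+u) = 1 - u + u^2 - u^3 + ... and substitute the series for u.
The coefficient of z^3 in the expansion is -4/3, so F′′′(0) = 3! * (-4/3) = -8.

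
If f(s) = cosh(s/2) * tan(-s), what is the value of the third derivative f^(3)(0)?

-11/4

Expand each factor separately, then convolve coefficients.
From the series, [s^3] f = -11/24; multiply by 3! = 6 to get -11/4.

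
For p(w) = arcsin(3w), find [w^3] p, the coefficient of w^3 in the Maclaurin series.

9/2

p(0) = 0
p′(0) = 3
p′′(0) = 0
p′′′(0) = 27
Dividing each by k! gives the coefficients c_0, ..., c_3.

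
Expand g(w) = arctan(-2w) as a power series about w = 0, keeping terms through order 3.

[w^0] = 0;  [w^1] = -2;  [w^2] = 0;  [w^3] = 8/3.

8*w^3/3 - 2*w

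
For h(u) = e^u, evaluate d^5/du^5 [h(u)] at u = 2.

e^(2)

Compute the successive derivatives at the expansion point and divide by k!.
The coefficient of (u - 2)^5 in the expansion is e^(2)/120, so h^(5)(2) = 5! * (e^(2)/120) = e^(2).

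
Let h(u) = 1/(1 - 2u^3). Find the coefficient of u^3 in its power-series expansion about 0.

2

[u^0] = 1;  [u^1] = 0;  [u^2] = 0;  [u^3] = 2.
So c_3 = h′′′(0)/3! = 2.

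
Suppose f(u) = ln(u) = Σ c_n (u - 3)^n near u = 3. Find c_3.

1/81

Differentiate repeatedly and evaluate at the center.
f(3) = ln(3)
f′(3) = 1/3
f′′(3) = -1/9
f′′′(3) = 2/27
So c_3 = f′′′(3)/3! = 1/81.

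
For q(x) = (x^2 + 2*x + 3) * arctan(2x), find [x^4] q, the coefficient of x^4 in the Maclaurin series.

Distribute the polynomial across the series and collect like powers.

-16/3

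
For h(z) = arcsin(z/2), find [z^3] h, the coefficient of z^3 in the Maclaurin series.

1/48

h(0) = 0
h′(0) = 1/2
h′′(0) = 0
h′′′(0) = 1/8
Dividing each by k! gives the coefficients c_0, ..., c_3.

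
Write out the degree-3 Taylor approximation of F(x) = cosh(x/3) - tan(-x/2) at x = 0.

Combine the two series term by term.
[x^0] = 1;  [x^1] = 1/2;  [x^2] = 1/18;  [x^3] = 1/24.

x^3/24 + x^2/18 + x/2 + 1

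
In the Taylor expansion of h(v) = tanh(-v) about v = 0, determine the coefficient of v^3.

1/3

[v^0] = 0;  [v^1] = -1;  [v^2] = 0;  [v^3] = 1/3.
So c_3 = h′′′(0)/3! = 1/3.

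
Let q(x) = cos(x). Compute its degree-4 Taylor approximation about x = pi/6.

sqrt(3)*(x - pi/6)^4/48 + (x - pi/6)^3/12 - sqrt(3)*(x - pi/6)^2/4 - (x - pi/6)/2 + sqrt(3)/2

q(pi/6) = sqrt(3)/2
q′(pi/6) = -1/2
q′′(pi/6) = -sqrt(3)/2
q′′′(pi/6) = 1/2
q^(4)(pi/6) = sqrt(3)/2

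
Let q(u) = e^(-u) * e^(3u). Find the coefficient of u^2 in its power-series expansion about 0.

Multiply the two series term by term and collect like powers.
So c_2 = q′′(0)/2! = 2.

2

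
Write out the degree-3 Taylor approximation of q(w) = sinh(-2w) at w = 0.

-4*w^3/3 - 2*w

Differentiate repeatedly and evaluate at the center.
q(0) = 0
q′(0) = -2
q′′(0) = 0
q′′′(0) = -8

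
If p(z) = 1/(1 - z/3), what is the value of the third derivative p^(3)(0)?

2/9

Use the known series and substitute for the argument.
The coefficient of z^3 in the expansion is 1/27, so p′′′(0) = 3! * (1/27) = 2/9.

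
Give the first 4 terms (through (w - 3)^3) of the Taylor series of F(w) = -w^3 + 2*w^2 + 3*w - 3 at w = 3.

Use the known series and substitute for the argument.
[(w - 3)^0] = -3;  [(w - 3)^1] = -12;  [(w - 3)^2] = -7;  [(w - 3)^3] = -1.

-(w - 3)^3 - 7*(w - 3)^2 - 12*(w - 3) - 3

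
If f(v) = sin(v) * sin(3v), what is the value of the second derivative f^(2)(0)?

Take the Cauchy product of the two expansions.
The coefficient of v^2 in the expansion is 3, so f′′(0) = 2! * (3) = 6.

6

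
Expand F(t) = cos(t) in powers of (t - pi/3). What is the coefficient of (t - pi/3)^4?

F(pi/3) = 1/2
F′(pi/3) = -sqrt(3)/2
F′′(pi/3) = -1/2
F′′′(pi/3) = sqrt(3)/2
F^(4)(pi/3) = 1/2
So c_4 = F^(4)(pi/3)/4! = 1/48.

1/48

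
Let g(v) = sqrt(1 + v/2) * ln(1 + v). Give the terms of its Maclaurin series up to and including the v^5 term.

Write out both Maclaurin series and multiply, keeping only the needed powers.
[v^0] = 0;  [v^1] = 1;  [v^2] = -1/4;  [v^3] = 17/96;  [v^4] = -55/384;  [v^5] = 3709/30720.

3709*v^5/30720 - 55*v^4/384 + 17*v^3/96 - v^2/4 + v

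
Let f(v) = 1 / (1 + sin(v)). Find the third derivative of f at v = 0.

Expand as Σ (-1)^k u^k with u equal to the inner function's series.
The coefficient of v^3 in the expansion is -5/6, so f′′′(0) = 3! * (-5/6) = -5.

-5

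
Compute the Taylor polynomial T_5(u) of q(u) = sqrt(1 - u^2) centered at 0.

-u^4/8 - u^2/2 + 1

Use the known series and substitute for the argument.
q(0) = 1
q′(0) = 0
q′′(0) = -1
q′′′(0) = 0
q^(4)(0) = -3
q^(5)(0) = 0
Then c_k = q^(k)(0)/k! gives each Taylor coefficient.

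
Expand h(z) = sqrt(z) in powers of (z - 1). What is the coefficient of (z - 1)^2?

-1/8

Differentiate repeatedly and evaluate at the center.
[(z - 1)^0] = 1;  [(z - 1)^1] = 1/2;  [(z - 1)^2] = -1/8.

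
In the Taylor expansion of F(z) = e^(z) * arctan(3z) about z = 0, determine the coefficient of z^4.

-17/2

Write out both Maclaurin series and multiply, keeping only the needed powers.
F(0) = 0
F′(0) = 3
F′′(0) = 6
F′′′(0) = -45
F^(4)(0) = -204
So c_4 = F^(4)(0)/4! = -17/2.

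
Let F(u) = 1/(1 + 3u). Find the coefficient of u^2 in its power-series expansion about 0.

Differentiate repeatedly and evaluate at the center.
F(0) = 1
F′(0) = -3
F′′(0) = 18
So c_2 = F′′(0)/2! = 9.

9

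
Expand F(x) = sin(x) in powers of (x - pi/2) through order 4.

(x - pi/2)^4/24 - (x - pi/2)^2/2 + 1

F(pi/2) = 1
F′(pi/2) = 0
F′′(pi/2) = -1
F′′′(pi/2) = 0
F^(4)(pi/2) = 1
Dividing each by k! gives the coefficients c_0, ..., c_4.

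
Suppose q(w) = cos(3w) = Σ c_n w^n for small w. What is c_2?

-9/2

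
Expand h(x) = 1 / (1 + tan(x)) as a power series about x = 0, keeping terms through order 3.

Expand as Σ (-1)^k u^k with u equal to the inner function's series.
h(0) = 1
h′(0) = -1
h′′(0) = 2
h′′′(0) = -8

-4*x^3/3 + x^2 - x + 1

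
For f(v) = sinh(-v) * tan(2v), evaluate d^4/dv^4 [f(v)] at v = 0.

Multiply the two series term by term and collect like powers.
From the series, [v^4] f = -3; multiply by 4! = 24 to get -72.

-72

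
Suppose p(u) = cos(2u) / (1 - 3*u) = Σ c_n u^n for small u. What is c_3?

21

Expand 1/(denominator) as a geometric series and multiply by the numerator's series.
[u^0] = 1;  [u^1] = 3;  [u^2] = 7;  [u^3] = 21.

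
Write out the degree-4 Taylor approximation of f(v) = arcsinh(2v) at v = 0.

-4*v^3/3 + 2*v

Compute the successive derivatives at the expansion point and divide by k!.
f(0) = 0
f′(0) = 2
f′′(0) = 0
f′′′(0) = -8
f^(4)(0) = 0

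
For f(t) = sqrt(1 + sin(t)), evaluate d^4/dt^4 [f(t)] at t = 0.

1/16

Let u equal the inner series; expand the outer function in u and truncate.
The coefficient of t^4 in the expansion is 1/384, so f^(4)(0) = 4! * (1/384) = 1/16.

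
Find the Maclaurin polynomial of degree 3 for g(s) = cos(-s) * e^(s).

-s^3/3 + s + 1

Write out both Maclaurin series and multiply, keeping only the needed powers.
g(0) = 1
g′(0) = 1
g′′(0) = 0
g′′′(0) = -2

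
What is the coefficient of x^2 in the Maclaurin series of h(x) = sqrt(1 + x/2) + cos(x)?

-17/32

Add the two expansions coefficient-wise.
So c_2 = h′′(0)/2! = -17/32.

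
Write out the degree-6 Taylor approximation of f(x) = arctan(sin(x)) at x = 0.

Compose series: expand the inner function first, then feed it into the outer expansion.
f(0) = 0
f′(0) = 1
f′′(0) = 0
f′′′(0) = -3
f^(4)(0) = 0
f^(5)(0) = 45
f^(6)(0) = 0

3*x^5/8 - x^3/2 + x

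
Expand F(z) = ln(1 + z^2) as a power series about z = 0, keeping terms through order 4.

Differentiate repeatedly and evaluate at the center.
[z^0] = 0;  [z^1] = 0;  [z^2] = 1;  [z^3] = 0;  [z^4] = -1/2.

-z^4/2 + z^2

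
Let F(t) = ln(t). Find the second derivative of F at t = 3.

The coefficient of (t - 3)^2 in the expansion is -1/18, so F′′(3) = 2! * (-1/18) = -1/9.

-1/9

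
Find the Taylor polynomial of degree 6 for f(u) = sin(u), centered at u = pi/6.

f(pi/6) = 1/2
f′(pi/6) = sqrt(3)/2
f′′(pi/6) = -1/2
f′′′(pi/6) = -sqrt(3)/2
f^(4)(pi/6) = 1/2
f^(5)(pi/6) = sqrt(3)/2
f^(6)(pi/6) = -1/2

-(u - pi/6)^6/1440 + sqrt(3)*(u - pi/6)^5/240 + (u - pi/6)^4/48 - sqrt(3)*(u - pi/6)^3/12 - (u - pi/6)^2/4 + sqrt(3)*(u - pi/6)/2 + 1/2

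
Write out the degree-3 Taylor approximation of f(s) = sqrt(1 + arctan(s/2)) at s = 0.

Let u equal the inner series; expand the outer function in u and truncate.
f(0) = 1
f′(0) = 1/4
f′′(0) = -1/16
f′′′(0) = -5/64

-5*s^3/384 - s^2/32 + s/4 + 1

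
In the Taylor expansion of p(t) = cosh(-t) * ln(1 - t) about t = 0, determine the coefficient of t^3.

Multiply the two series term by term and collect like powers.
p(0) = 0
p′(0) = -1
p′′(0) = -1
p′′′(0) = -5
So c_3 = p′′′(0)/3! = -5/6.

-5/6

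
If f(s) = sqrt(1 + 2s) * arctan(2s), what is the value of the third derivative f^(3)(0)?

-22

Take the Cauchy product of the two expansions.
The coefficient of s^3 in the expansion is -11/3, so f′′′(0) = 3! * (-11/3) = -22.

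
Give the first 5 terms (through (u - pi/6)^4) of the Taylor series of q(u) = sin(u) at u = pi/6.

(u - pi/6)^4/48 - sqrt(3)*(u - pi/6)^3/12 - (u - pi/6)^2/4 + sqrt(3)*(u - pi/6)/2 + 1/2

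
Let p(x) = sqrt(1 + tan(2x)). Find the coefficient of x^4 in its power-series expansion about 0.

-47/24

Let u equal the inner series; expand the outer function in u and truncate.
p(0) = 1
p′(0) = 1
p′′(0) = -1
p′′′(0) = 11
p^(4)(0) = -47
So c_4 = p^(4)(0)/4! = -47/24.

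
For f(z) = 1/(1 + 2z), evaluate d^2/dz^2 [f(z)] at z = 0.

8

Compute the successive derivatives at the expansion point and divide by k!.
The coefficient of z^2 in the expansion is 4, so f′′(0) = 2! * (4) = 8.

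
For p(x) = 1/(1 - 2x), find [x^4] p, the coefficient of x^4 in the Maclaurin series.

p(0) = 1
p′(0) = 2
p′′(0) = 8
p′′′(0) = 48
p^(4)(0) = 384
So c_4 = p^(4)(0)/4! = 16.

16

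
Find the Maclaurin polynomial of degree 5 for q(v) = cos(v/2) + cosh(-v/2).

Add the two expansions coefficient-wise.
[v^0] = 2;  [v^1] = 0;  [v^2] = 0;  [v^3] = 0;  [v^4] = 1/192;  [v^5] = 0.

v^4/192 + 2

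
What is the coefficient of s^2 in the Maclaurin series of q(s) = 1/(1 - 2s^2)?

2

Use the known series and substitute for the argument.
[s^0] = 1;  [s^1] = 0;  [s^2] = 2.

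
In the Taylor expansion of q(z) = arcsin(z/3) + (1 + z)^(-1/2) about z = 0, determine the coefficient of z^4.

35/128

Expand each term separately and add.
q(0) = 1
q′(0) = -1/6
q′′(0) = 3/4
q′′′(0) = -397/216
q^(4)(0) = 105/16
So c_4 = q^(4)(0)/4! = 35/128.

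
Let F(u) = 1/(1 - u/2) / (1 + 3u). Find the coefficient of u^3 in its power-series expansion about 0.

Write out both Maclaurin series and multiply, keeping only the needed powers.
F(0) = 1
F′(0) = -5/2
F′′(0) = 31/2
F′′′(0) = -555/4
So c_3 = F′′′(0)/3! = -185/8.

-185/8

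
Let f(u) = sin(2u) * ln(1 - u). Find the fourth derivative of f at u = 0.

Take the Cauchy product of the two expansions.
From the series, [u^4] f = 2/3; multiply by 4! = 24 to get 16.

16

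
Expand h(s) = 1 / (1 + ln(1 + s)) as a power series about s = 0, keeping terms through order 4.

11*s^4/3 - 7*s^3/3 + 3*s^2/2 - s + 1

Write 1/(1+u) = 1 - u + u^2 - u^3 + ... and substitute the series for u.
h(0) = 1
h′(0) = -1
h′′(0) = 3
h′′′(0) = -14
h^(4)(0) = 88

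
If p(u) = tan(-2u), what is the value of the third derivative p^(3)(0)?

-16

The coefficient of u^3 in the expansion is -8/3, so p′′′(0) = 3! * (-8/3) = -16.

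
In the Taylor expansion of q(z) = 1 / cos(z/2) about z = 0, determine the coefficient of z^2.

1/8

Invert the denominator's series and multiply.
q(0) = 1
q′(0) = 0
q′′(0) = 1/4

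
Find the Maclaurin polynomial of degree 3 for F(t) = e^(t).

t^3/6 + t^2/2 + t + 1

F(0) = 1
F′(0) = 1
F′′(0) = 1
F′′′(0) = 1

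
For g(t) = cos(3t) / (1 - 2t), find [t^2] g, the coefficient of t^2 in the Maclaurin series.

Multiply the two series term by term and collect like powers.
g(0) = 1
g′(0) = 2
g′′(0) = -1
Then c_k = g^(k)(0)/k! gives each Taylor coefficient.

-1/2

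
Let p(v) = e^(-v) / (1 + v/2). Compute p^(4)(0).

Take the Cauchy product of the two expansions.
The coefficient of v^4 in the expansion is 7/16, so p^(4)(0) = 4! * (7/16) = 21/2.

21/2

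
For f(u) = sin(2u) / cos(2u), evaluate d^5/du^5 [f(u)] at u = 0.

Invert the denominator's series and multiply.
The coefficient of u^5 in the expansion is 64/15, so f^(5)(0) = 5! * (64/15) = 512.

512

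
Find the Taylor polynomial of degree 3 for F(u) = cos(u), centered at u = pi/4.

sqrt(2)*(u - pi/4)^3/12 - sqrt(2)*(u - pi/4)^2/4 - sqrt(2)*(u - pi/4)/2 + sqrt(2)/2

Apply the Taylor formula c_k = f^(k)(a)/k!.
[(u - pi/4)^0] = sqrt(2)/2;  [(u - pi/4)^1] = -sqrt(2)/2;  [(u - pi/4)^2] = -sqrt(2)/4;  [(u - pi/4)^3] = sqrt(2)/12.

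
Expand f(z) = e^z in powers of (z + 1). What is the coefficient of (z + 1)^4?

[(z + 1)^0] = e^(-1);  [(z + 1)^1] = e^(-1);  [(z + 1)^2] = e^(-1)/2;  [(z + 1)^3] = e^(-1)/6;  [(z + 1)^4] = e^(-1)/24.
So c_4 = f^(4)(-1)/4! = e^(-1)/24.

e^(-1)/24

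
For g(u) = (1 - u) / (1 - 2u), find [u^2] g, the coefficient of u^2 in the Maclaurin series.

Shift and add copies of the series according to the polynomial's terms.
g(0) = 1
g′(0) = 1
g′′(0) = 4
So c_2 = g′′(0)/2! = 2.

2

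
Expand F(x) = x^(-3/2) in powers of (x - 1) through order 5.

-693*(x - 1)^5/256 + 315*(x - 1)^4/128 - 35*(x - 1)^3/16 + 15*(x - 1)^2/8 - 3*(x - 1)/2 + 1

F(1) = 1
F′(1) = -3/2
F′′(1) = 15/4
F′′′(1) = -105/8
F^(4)(1) = 945/16
F^(5)(1) = -10395/32
The Taylor polynomial is Σ F^(k)(1)/k! · (x - 1)^k.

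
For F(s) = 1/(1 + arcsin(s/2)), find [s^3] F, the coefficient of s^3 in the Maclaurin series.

Substitute the inner expansion into the outer series and collect powers.
F(0) = 1
F′(0) = -1/2
F′′(0) = 1/2
F′′′(0) = -7/8
The Taylor polynomial is Σ F^(k)(0)/k! · s^k.

-7/48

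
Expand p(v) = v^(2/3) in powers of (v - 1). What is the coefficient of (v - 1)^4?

-7/243

p(1) = 1
p′(1) = 2/3
p′′(1) = -2/9
p′′′(1) = 8/27
p^(4)(1) = -56/81
So c_4 = p^(4)(1)/4! = -7/243.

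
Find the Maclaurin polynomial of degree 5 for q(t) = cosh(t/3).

Use the known series and substitute for the argument.
[t^0] = 1;  [t^1] = 0;  [t^2] = 1/18;  [t^3] = 0;  [t^4] = 1/1944;  [t^5] = 0.

t^4/1944 + t^2/18 + 1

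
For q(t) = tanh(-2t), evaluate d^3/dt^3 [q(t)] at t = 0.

The coefficient of t^3 in the expansion is 8/3, so q′′′(0) = 3! * (8/3) = 16.

16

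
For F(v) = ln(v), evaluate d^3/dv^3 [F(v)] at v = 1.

From the series, [(v - 1)^3] F = 1/3; multiply by 3! = 6 to get 2.

2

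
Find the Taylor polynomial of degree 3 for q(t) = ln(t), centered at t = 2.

(t - 2)^3/24 - (t - 2)^2/8 + (t - 2)/2 + ln(2)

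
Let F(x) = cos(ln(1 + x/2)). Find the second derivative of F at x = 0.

Plug the Maclaurin series of the inner function into that of the outer and collect terms.
The coefficient of x^2 in the expansion is -1/8, so F′′(0) = 2! * (-1/8) = -1/4.

-1/4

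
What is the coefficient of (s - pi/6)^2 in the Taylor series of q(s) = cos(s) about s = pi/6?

-sqrt(3)/4

q(pi/6) = sqrt(3)/2
q′(pi/6) = -1/2
q′′(pi/6) = -sqrt(3)/2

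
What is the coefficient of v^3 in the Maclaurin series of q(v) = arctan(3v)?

-9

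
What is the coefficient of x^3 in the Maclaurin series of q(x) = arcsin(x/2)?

1/48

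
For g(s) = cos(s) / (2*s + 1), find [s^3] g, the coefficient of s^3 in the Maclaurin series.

Use 1/(1 - r) = Σ r^k on the denominator, then take the Cauchy product.
g(0) = 1
g′(0) = -2
g′′(0) = 7
g′′′(0) = -42
Dividing each by k! gives the coefficients c_0, ..., c_3.

-7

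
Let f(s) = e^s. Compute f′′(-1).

e^(-1)

The coefficient of (s + 1)^2 in the expansion is e^(-1)/2, so f′′(-1) = 2! * (e^(-1)/2) = e^(-1).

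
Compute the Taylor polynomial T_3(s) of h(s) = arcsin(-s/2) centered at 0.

-s^3/48 - s/2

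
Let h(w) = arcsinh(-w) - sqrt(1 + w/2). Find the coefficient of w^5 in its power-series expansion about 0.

Expand each term separately and add.
h(0) = -1
h′(0) = -5/4
h′′(0) = 1/16
h′′′(0) = 61/64
h^(4)(0) = 15/256
h^(5)(0) = -9321/1024
So c_5 = h^(5)(0)/5! = -3107/40960.

-3107/40960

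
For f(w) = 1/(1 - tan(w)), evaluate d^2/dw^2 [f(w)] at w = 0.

2

Substitute the inner expansion into the outer series and collect powers.
The coefficient of w^2 in the expansion is 1, so f′′(0) = 2! * (1) = 2.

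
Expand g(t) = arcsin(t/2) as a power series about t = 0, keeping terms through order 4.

t^3/48 + t/2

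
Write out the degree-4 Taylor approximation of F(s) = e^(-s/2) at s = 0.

s^4/384 - s^3/48 + s^2/8 - s/2 + 1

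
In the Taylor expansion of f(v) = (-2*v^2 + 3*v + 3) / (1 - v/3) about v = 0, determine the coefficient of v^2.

-2/3

Distribute the polynomial across the series and collect like powers.
f(0) = 3
f′(0) = 4
f′′(0) = -4/3
So c_2 = f′′(0)/2! = -2/3.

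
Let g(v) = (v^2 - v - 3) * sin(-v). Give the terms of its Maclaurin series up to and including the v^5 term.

23*v^5/120 - v^4/6 - 3*v^3/2 + v^2 + 3*v

Distribute the polynomial across the series and collect like powers.
[v^0] = 0;  [v^1] = 3;  [v^2] = 1;  [v^3] = -3/2;  [v^4] = -1/6;  [v^5] = 23/120.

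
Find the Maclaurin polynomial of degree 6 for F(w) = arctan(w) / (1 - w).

13*w^6/15 + 13*w^5/15 + 2*w^4/3 + 2*w^3/3 + w^2 + w

Take the Cauchy product of the two expansions.
F(0) = 0
F′(0) = 1
F′′(0) = 2
F′′′(0) = 4
F^(4)(0) = 16
F^(5)(0) = 104
F^(6)(0) = 624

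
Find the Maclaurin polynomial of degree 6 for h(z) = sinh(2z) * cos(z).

-19*z^5/60 + z^3/3 + 2*z

Take the Cauchy product of the two expansions.
[z^0] = 0;  [z^1] = 2;  [z^2] = 0;  [z^3] = 1/3;  [z^4] = 0;  [z^5] = -19/60;  [z^6] = 0.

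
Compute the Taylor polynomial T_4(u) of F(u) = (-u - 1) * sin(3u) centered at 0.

Shift and add copies of the series according to the polynomial's terms.
F(0) = 0
F′(0) = -3
F′′(0) = -6
F′′′(0) = 27
F^(4)(0) = 108

9*u^4/2 + 9*u^3/2 - 3*u^2 - 3*u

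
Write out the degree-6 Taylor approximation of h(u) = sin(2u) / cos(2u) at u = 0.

Write the quotient as an unknown series and match coefficients against numerator = denominator · series.
h(0) = 0
h′(0) = 2
h′′(0) = 0
h′′′(0) = 16
h^(4)(0) = 0
h^(5)(0) = 512
h^(6)(0) = 0
Dividing each by k! gives the coefficients c_0, ..., c_6.

64*u^5/15 + 8*u^3/3 + 2*u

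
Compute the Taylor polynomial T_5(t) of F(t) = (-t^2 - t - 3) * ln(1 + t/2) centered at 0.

-43*t^5/960 + 25*t^4/192 - t^3/2 - t^2/8 - 3*t/2

Distribute the polynomial across the series and collect like powers.
[t^0] = 0;  [t^1] = -3/2;  [t^2] = -1/8;  [t^3] = -1/2;  [t^4] = 25/192;  [t^5] = -43/960.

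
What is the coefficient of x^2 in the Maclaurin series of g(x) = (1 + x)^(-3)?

g(0) = 1
g′(0) = -3
g′′(0) = 12

6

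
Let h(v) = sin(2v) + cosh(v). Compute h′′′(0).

Expand each term separately and add.
From the series, [v^3] h = -4/3; multiply by 3! = 6 to get -8.

-8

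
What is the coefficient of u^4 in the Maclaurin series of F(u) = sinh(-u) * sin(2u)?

1

Write out both Maclaurin series and multiply, keeping only the needed powers.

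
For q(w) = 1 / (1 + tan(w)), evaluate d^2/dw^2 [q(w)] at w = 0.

2

Use the geometric series for the reciprocal, then substitute.
From the series, [w^2] q = 1; multiply by 2! = 2 to get 2.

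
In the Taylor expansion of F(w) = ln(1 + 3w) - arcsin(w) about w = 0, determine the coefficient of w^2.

Expand each term separately and add.
F(0) = 0
F′(0) = 2
F′′(0) = -9
So c_2 = F′′(0)/2! = -9/2.

-9/2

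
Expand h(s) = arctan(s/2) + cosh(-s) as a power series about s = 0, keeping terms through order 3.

Expand each term separately and add.
h(0) = 1
h′(0) = 1/2
h′′(0) = 1
h′′′(0) = -1/4

-s^3/24 + s^2/2 + s/2 + 1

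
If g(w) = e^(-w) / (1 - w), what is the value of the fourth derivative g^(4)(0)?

Use 1/(1 - r) = Σ r^k on the denominator, then take the Cauchy product.
From the series, [w^4] g = 3/8; multiply by 4! = 24 to get 9.

9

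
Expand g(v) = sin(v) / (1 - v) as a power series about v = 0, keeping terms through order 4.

5*v^4/6 + 5*v^3/6 + v^2 + v

Expand each factor separately, then convolve coefficients.
[v^0] = 0;  [v^1] = 1;  [v^2] = 1;  [v^3] = 5/6;  [v^4] = 5/6.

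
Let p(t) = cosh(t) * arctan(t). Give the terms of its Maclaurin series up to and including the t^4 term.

Expand each factor separately, then convolve coefficients.
p(0) = 0
p′(0) = 1
p′′(0) = 0
p′′′(0) = 1
p^(4)(0) = 0
Dividing each by k! gives the coefficients c_0, ..., c_4.

t^3/6 + t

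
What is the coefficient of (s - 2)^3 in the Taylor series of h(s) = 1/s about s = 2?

h(2) = 1/2
h′(2) = -1/4
h′′(2) = 1/4
h′′′(2) = -3/8
Dividing each by k! gives the coefficients c_0, ..., c_3.

-1/16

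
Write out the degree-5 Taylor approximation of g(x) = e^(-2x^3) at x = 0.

[x^0] = 1;  [x^1] = 0;  [x^2] = 0;  [x^3] = -2;  [x^4] = 0;  [x^5] = 0.

1 - 2*x^3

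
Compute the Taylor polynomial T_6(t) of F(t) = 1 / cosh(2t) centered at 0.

Invert the denominator's series and multiply.

-244*t^6/45 + 10*t^4/3 - 2*t^2 + 1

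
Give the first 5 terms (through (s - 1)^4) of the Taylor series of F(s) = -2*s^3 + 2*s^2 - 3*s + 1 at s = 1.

-2*(s - 1)^3 - 4*(s - 1)^2 - 5*(s - 1) - 2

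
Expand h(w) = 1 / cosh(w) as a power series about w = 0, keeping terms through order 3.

Write the quotient as an unknown series and match coefficients against numerator = denominator · series.

1 - w^2/2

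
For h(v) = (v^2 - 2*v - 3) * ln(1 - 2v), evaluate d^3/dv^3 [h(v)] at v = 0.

60

Distribute the polynomial across the series and collect like powers.
The coefficient of v^3 in the expansion is 10, so h′′′(0) = 3! * (10) = 60.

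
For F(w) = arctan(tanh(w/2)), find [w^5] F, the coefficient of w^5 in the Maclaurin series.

1/48

Plug the Maclaurin series of the inner function into that of the outer and collect terms.
F(0) = 0
F′(0) = 1/2
F′′(0) = 0
F′′′(0) = -1/2
F^(4)(0) = 0
F^(5)(0) = 5/2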